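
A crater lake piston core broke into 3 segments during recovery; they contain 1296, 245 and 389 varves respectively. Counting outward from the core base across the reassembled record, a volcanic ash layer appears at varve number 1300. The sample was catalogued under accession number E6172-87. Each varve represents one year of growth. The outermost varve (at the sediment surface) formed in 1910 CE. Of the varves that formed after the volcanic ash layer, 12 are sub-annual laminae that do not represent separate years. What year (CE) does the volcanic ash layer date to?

1292 CE

Total varves = 1296 + 245 + 389 = 1930.
1930 − 1300 = 630 varves lie beyond the volcanic ash layer toward the sediment surface.
Excluding 12 false varves: 630 − 12 = 618.
Counting back 618 years from 1910 CE places the volcanic ash layer in 1910 − 618 = 1292 CE.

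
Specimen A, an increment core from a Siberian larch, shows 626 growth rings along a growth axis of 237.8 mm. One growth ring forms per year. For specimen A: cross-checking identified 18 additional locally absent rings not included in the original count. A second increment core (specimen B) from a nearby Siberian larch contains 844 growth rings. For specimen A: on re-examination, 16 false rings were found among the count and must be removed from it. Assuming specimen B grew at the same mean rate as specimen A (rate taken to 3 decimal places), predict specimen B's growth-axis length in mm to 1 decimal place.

Specimen A: correcting the raw count gives 626 − 16 + 18 = 628 true growth rings.
A: Mean rate = 237.8 mm / 628 years ≈ 0.379 mm/yr.
For B, 0.379 mm/year × 844 years = 319.9 mm.

319.9 mm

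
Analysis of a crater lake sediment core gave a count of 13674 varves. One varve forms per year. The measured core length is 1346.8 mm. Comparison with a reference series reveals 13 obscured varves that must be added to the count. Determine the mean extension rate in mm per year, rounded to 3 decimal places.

Correcting the raw count gives 13674 + 13 = 13687 true varves.
1346.8 mm over 13687 years gives 1346.8 / 13687 ≈ 0.098 mm per year.

0.098 mm per year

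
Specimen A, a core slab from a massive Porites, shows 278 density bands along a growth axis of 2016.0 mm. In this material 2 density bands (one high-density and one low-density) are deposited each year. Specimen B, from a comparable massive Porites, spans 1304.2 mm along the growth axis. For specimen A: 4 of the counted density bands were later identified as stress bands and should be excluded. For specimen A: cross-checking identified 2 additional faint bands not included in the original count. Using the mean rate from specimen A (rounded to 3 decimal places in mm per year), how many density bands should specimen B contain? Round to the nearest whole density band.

179 density bands

Specimen A: after corrections the count is 278 − 4 + 2 = 276 density bands.
Specimen A: with 2 density bands per year, 276 / 2 = 138 years.
A: Mean rate = 2016.0 mm / 138 years ≈ 14.609 mm/yr.
Specimen B: 1304.2 mm / 14.609 mm per year = 89.27 years; at 2 density bands per year that is 89.27 × 2 ≈ 179 density bands.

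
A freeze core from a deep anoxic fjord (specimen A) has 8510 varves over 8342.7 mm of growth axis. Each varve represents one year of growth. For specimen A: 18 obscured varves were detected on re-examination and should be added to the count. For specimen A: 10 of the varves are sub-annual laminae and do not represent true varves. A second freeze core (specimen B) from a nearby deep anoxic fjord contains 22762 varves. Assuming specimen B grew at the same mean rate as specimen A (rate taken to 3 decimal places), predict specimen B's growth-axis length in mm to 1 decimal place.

22284.0 mm

Specimen A: true varve count = 8510 − 10 + 18 = 8518.
A: 8342.7 mm over 8518 years gives 8342.7 / 8518 ≈ 0.979 mm/year.
Length of B = 0.979 × 22762 = 22284.0 mm.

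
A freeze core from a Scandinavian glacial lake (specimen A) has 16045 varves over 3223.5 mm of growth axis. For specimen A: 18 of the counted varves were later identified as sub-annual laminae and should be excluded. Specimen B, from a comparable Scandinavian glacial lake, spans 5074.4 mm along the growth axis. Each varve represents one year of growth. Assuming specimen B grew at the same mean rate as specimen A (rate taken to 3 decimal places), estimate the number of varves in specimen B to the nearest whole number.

25246 varves

Specimen A: after corrections the count is 16045 − 18 = 16027 varves.
A: 3223.5 mm over 16027 years gives 3223.5 / 16027 ≈ 0.201 mm/year.
Specimen B: 5074.4 mm / 0.201 mm per year = 25245.77 years ≈ 25246 varves.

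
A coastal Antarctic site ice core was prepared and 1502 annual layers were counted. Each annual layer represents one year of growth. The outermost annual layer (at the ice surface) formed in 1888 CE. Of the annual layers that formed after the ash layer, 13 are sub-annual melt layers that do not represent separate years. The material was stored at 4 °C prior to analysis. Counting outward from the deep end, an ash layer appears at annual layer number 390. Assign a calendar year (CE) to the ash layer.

Between annual layer 390 and the ice surface there are 1502 − 390 = 1112 annual layers.
Excluding 13 false annual layers: 1112 − 13 = 1099.
The annual layer at the ice surface is 1888 CE, so the ash layer dates to 1888 − 1099 = 789 CE.

789 CE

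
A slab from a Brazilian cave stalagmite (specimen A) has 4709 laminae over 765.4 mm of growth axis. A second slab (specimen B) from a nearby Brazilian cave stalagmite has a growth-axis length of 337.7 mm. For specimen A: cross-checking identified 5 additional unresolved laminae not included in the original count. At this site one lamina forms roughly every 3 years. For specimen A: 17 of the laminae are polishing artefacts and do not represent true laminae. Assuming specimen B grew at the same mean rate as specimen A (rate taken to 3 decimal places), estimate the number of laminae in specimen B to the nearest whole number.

2085 laminae

Specimen A: adjusted count: 4709 − 17 + 5 = 4697 laminae.
Specimen A: 4697 laminae at 3 years each span 4697 × 3 = 14091 years.
A: Mean rate = 765.4 mm / 14091 years ≈ 0.054 mm/year.
B spans 337.7 / 0.054 = 6253.70 years; at 3 years per lamina that is 6253.70 / 3 ≈ 2085 laminae.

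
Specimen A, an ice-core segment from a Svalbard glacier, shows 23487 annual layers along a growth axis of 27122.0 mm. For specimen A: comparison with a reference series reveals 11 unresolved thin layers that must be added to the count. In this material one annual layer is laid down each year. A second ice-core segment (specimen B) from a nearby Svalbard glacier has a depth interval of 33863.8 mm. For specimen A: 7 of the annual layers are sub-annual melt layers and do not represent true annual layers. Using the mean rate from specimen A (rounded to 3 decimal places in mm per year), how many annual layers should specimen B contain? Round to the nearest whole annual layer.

Specimen A: after corrections the count is 23487 − 7 + 11 = 23491 annual layers.
A: 27122.0 mm over 23491 years gives 27122.0 / 23491 ≈ 1.155 mm/yr.
For B, 33863.8 / 1.155 = 29319.31 years ≈ 29319 annual layers.

29319 annual layers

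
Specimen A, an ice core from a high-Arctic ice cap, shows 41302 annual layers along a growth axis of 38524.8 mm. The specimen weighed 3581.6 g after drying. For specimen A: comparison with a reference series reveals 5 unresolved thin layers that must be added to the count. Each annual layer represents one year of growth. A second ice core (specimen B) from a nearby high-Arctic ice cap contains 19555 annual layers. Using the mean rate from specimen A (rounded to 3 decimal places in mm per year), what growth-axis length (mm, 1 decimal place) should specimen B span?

18244.8 mm

Specimen A: correcting the raw count gives 41302 + 5 = 41307 true annual layers.
A: Mean rate = 38524.8 mm / 41307 years ≈ 0.933 mm per year.
B's length ≈ 0.933 × 19555 = 18244.8 mm.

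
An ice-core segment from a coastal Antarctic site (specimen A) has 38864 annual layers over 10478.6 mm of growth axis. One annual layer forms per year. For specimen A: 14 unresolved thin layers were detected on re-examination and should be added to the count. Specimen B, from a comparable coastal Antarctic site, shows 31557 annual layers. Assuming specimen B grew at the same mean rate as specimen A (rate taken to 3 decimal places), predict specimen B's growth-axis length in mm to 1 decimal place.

Specimen A: true annual layer count = 38864 + 14 = 38878.
A: Extension rate ≈ 10478.6 / 38878 = 0.270 mm/yr.
Length of B = 0.270 × 31557 = 8520.4 mm.

8520.4 mm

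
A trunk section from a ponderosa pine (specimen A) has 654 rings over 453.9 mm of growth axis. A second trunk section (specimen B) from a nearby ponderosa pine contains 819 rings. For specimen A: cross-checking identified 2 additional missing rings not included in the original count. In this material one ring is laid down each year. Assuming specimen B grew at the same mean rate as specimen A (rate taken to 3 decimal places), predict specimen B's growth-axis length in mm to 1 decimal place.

566.7 mm

Specimen A: adjusted count: 654 + 2 = 656 rings.
A: Extension rate ≈ 453.9 / 656 = 0.692 mm per year.
B's length ≈ 0.692 × 819 = 566.7 mm.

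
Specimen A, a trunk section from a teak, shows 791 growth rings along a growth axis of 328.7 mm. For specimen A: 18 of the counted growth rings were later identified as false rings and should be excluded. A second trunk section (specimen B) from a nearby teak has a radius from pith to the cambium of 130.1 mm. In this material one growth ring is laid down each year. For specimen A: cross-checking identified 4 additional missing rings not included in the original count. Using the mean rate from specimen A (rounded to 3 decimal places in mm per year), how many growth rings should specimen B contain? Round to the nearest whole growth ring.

Specimen A: adjusted count: 791 − 18 + 4 = 777 growth rings.
A: 328.7 mm over 777 years gives 328.7 / 777 ≈ 0.423 mm/yr.
Specimen B: 130.1 mm / 0.423 mm per year = 307.57 years ≈ 308 growth rings.

308 growth rings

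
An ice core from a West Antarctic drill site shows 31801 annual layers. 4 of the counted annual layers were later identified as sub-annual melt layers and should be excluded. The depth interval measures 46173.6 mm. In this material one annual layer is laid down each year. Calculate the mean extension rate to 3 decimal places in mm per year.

1.452 mm per year

True annual layer count = 31801 − 4 = 31797.
Extension rate ≈ 46173.6 / 31797 = 1.452 mm per year.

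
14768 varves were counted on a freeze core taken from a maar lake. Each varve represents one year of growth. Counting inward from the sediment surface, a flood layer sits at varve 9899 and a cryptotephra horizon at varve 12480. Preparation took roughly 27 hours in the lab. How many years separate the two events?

2581 years

Separation: 12480 − 9899 = 2581 varves.
That is 2581 years at one varve per year.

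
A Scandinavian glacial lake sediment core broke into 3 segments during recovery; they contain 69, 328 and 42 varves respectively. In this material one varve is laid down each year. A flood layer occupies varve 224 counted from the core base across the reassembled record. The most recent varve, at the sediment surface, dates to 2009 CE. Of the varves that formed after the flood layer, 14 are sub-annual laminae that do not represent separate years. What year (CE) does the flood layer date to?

Total varves = 69 + 328 + 42 = 439.
The flood layer sits at varve 224 from the core base, so 439 − 224 = 215 varves formed after it.
Removing the 14 false varves leaves 215 − 14 = 201 true varves beyond the flood layer.
The varve at the sediment surface is 2009 CE, so the flood layer dates to 2009 − 201 = 1808 CE.

1808 CE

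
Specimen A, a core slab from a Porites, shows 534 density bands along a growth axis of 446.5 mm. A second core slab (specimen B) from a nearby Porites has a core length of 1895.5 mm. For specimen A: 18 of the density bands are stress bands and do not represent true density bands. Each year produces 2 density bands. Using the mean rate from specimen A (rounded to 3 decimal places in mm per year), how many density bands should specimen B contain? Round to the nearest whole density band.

Specimen A: true density band count = 534 − 18 = 516.
Specimen A: 516 density bands at 2 per year is 516 / 2 = 258 years.
A: 446.5 mm over 258 years gives 446.5 / 258 ≈ 1.731 mm/yr.
For B, 1895.5 / 1.731 = 1095.03 years; at 2 density bands per year that is 1095.03 × 2 ≈ 2190 density bands.

2190 density bands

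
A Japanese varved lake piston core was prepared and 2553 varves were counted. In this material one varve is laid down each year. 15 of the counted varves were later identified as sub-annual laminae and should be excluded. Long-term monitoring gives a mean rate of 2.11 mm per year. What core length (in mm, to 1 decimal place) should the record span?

5355.2 mm

True varve count = 2553 − 15 = 2538.
Length ≈ 2.11 × 2538 = 5355.2 mm.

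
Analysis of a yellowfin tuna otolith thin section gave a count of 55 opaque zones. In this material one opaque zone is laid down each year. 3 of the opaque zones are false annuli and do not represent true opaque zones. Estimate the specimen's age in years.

52 years

After corrections the count is 55 − 3 = 52 opaque zones.
With a one-to-one opaque zone periodicity this is 52 years.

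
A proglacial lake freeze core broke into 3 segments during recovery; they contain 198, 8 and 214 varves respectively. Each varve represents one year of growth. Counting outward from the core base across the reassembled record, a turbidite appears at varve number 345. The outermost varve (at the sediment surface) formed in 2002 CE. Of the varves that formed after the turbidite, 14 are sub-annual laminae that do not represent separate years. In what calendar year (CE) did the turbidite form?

Total varves = 198 + 8 + 214 = 420.
Between varve 345 and the sediment surface there are 420 − 345 = 75 varves.
75 − 14 false = 61 true varves after the turbidite.
Counting back 61 years from 2002 CE places the turbidite in 2002 − 61 = 1941 CE.

1941 CE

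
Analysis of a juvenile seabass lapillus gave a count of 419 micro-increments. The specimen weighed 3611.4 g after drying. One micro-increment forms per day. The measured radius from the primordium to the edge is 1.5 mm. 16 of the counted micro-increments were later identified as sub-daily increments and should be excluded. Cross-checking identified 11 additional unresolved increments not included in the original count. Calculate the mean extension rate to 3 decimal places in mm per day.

0.004 mm per day

True micro-increment count = 419 − 16 + 11 = 414.
Mean rate = 1.5 mm / 414 days ≈ 0.004 mm per day.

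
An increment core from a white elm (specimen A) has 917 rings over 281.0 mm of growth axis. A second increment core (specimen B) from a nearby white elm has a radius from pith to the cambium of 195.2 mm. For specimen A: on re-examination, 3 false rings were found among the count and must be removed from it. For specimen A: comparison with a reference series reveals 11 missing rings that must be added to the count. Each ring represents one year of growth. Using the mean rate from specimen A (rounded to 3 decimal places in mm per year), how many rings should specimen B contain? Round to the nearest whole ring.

Specimen A: correcting the raw count gives 917 − 3 + 11 = 925 true rings.
A: Extension rate ≈ 281.0 / 925 = 0.304 mm per year.
B spans 195.2 / 0.304 = 642.11 years ≈ 642 rings.

642 rings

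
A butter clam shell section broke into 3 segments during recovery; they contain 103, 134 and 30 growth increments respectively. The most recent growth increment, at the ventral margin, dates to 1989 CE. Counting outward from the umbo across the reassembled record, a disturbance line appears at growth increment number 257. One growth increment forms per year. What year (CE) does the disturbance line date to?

1979 CE

Total growth increments = 103 + 134 + 30 = 267.
Between growth increment 257 and the ventral margin there are 267 − 257 = 10 growth increments.
1989 − 10 = 1979 CE.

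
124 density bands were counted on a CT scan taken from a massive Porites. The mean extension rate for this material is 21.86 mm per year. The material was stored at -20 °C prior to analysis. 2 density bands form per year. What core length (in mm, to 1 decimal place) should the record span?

With 2 density bands per year, 124 / 2 = 62 years.
Predicted length = 21.86 mm/year × 62 years = 1355.3 mm.

1355.3 mm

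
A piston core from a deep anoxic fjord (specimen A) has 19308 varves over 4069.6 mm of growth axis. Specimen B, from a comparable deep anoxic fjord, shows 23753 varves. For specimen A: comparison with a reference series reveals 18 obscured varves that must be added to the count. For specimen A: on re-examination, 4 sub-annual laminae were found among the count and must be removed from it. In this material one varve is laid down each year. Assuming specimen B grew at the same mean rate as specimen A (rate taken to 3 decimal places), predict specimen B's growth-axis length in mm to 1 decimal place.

5011.9 mm

Specimen A: after corrections the count is 19308 − 4 + 18 = 19322 varves.
A: Extension rate ≈ 4069.6 / 19322 = 0.211 mm/yr.
B's length ≈ 0.211 × 23753 = 5011.9 mm.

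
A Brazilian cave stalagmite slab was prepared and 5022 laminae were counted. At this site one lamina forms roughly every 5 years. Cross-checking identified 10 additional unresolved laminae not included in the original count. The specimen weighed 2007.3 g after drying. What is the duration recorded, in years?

After corrections the count is 5022 + 10 = 5032 laminae.
Multiplying by 5 years per lamina: 5032 × 5 = 25160 years.

25160 years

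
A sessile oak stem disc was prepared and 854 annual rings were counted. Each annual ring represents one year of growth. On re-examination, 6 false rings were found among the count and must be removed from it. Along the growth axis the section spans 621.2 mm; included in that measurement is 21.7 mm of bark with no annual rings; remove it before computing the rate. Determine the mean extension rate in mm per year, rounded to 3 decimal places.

True annual ring count = 854 − 6 = 848.
The growth record spans 621.2 − 21.7 = 599.5 mm.
Mean rate = 599.5 mm / 848 years ≈ 0.707 mm per year.

0.707 mm per year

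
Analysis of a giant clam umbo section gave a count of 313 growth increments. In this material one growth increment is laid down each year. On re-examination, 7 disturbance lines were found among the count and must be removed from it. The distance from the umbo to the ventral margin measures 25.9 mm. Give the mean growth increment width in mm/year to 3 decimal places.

0.085 mm/year

Correcting the raw count gives 313 − 7 = 306 true growth increments.
25.9 mm over 306 years gives 25.9 / 306 ≈ 0.085 mm/year.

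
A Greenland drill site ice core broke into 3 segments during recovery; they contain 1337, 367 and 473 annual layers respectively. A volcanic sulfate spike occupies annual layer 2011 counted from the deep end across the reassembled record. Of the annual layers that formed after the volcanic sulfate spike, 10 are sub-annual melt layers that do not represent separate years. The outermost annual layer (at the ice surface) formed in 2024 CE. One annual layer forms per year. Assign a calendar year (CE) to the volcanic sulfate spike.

1868 CE

Total annual layers = 1337 + 367 + 473 = 2177.
2177 − 2011 = 166 annual layers lie beyond the volcanic sulfate spike toward the ice surface.
166 − 10 false = 156 true annual layers after the volcanic sulfate spike.
The annual layer at the ice surface is 2024 CE, so the volcanic sulfate spike dates to 2024 − 156 = 1868 CE.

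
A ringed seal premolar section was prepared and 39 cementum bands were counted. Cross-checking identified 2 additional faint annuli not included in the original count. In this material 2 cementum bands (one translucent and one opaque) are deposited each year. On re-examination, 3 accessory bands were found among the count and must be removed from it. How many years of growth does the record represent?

19 years

True cementum band count = 39 − 3 + 2 = 38.
Dividing by 2 cementum bands per year: 38 / 2 = 19 years.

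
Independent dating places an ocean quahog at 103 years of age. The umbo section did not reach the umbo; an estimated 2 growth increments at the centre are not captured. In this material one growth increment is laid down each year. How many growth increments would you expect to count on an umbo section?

At one growth increment per year, 103 years correspond to 103 growth increments.
Subtracting the 2 growth increments not captured gives 103 − 2 = 101 growth increments in the record.

101 growth increments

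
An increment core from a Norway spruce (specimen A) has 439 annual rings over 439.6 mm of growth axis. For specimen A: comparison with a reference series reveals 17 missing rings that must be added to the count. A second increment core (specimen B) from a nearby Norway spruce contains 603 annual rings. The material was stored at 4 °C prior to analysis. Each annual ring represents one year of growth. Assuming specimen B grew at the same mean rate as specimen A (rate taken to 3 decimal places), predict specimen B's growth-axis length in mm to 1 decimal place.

581.3 mm

Specimen A: correcting the raw count gives 439 + 17 = 456 true annual rings.
A: 439.6 mm over 456 years gives 439.6 / 456 ≈ 0.964 mm per year.
B's length ≈ 0.964 × 603 = 581.3 mm.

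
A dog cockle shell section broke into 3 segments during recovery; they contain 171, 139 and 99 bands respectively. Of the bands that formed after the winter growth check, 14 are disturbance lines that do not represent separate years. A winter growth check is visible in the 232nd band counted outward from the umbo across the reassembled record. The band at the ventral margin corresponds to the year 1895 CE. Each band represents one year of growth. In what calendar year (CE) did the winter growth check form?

Total bands = 171 + 139 + 99 = 409.
Between band 232 and the ventral margin there are 409 − 232 = 177 bands.
Excluding 14 false bands: 177 − 14 = 163.
1895 − 163 = 1732 CE.

1732 CE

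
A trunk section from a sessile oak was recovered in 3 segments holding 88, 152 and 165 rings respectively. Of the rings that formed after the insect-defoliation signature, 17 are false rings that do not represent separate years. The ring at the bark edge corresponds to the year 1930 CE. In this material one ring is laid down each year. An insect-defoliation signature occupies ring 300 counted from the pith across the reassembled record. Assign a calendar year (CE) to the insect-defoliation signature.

1842 CE

Total rings = 88 + 152 + 165 = 405.
The insect-defoliation signature sits at ring 300 from the pith, so 405 − 300 = 105 rings formed after it.
Excluding 17 false rings: 105 − 17 = 88.
1930 − 88 = 1842 CE.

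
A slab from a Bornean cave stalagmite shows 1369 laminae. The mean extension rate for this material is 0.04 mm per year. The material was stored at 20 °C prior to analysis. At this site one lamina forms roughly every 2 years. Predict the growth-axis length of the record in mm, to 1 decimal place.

109.5 mm

At 2 years per lamina, 1369 × 2 = 2738 years.
2738 years at 0.04 mm/year gives 0.04 × 2738 = 109.5 mm.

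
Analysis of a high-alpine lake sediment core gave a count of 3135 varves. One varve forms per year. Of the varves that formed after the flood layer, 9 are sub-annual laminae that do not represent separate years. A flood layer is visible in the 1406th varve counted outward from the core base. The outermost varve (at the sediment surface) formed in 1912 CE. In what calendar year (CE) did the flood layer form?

192 CE

Between varve 1406 and the sediment surface there are 3135 − 1406 = 1729 varves.
Removing the 9 false varves leaves 1729 − 9 = 1720 true varves beyond the flood layer.
1912 − 1720 = 192 CE.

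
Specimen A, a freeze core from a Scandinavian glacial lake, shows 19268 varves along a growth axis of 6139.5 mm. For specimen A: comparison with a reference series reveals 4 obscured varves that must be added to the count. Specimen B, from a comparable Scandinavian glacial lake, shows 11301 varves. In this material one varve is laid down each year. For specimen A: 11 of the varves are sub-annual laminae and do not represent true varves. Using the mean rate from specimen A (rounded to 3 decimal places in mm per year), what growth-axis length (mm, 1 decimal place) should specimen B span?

3605.0 mm

Specimen A: adjusted count: 19268 − 11 + 4 = 19261 varves.
A: Mean rate = 6139.5 mm / 19261 years ≈ 0.319 mm/year.
For B, 0.319 mm/year × 11301 years = 3605.0 mm.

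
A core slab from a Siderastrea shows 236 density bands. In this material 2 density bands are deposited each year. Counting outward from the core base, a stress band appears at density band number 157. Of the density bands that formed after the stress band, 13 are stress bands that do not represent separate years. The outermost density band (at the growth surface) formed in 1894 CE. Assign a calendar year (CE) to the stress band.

1861 CE

The stress band sits at density band 157 from the core base, so 236 − 157 = 79 density bands formed after it.
79 − 13 false = 66 true density bands after the stress band.
With 2 density bands per year, 66 / 2 = 33 years.
Counting back 33 years from 1894 CE places the stress band in 1894 − 33 = 1861 CE.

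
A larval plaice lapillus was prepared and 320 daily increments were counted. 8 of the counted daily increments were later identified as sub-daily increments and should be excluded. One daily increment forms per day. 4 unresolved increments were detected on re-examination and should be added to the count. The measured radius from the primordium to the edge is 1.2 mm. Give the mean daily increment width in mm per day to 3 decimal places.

0.004 mm per day

Adjusted count: 320 − 8 + 4 = 316 daily increments.
Mean rate = 1.2 mm / 316 days ≈ 0.004 mm per day.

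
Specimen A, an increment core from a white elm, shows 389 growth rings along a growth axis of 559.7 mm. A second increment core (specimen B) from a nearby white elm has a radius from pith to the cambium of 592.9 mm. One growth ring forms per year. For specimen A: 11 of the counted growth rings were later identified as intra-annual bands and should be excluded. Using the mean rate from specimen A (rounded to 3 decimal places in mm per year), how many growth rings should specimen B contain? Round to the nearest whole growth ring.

400 growth rings

Specimen A: correcting the raw count gives 389 − 11 = 378 true growth rings.
A: 559.7 mm over 378 years gives 559.7 / 378 ≈ 1.481 mm/yr.
For B, 592.9 / 1.481 = 400.34 years ≈ 400 growth rings.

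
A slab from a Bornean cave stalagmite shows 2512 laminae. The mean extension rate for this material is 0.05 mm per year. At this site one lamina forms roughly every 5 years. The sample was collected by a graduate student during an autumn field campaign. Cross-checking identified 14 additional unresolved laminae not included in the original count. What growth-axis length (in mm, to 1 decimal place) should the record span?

True lamina count = 2512 + 14 = 2526.
2526 laminae at 5 years each span 2526 × 5 = 12630 years.
Length ≈ 0.05 × 12630 = 631.5 mm.

631.5 mm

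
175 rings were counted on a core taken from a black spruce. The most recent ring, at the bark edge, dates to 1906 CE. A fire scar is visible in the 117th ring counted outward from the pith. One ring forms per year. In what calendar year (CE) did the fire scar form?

1848 CE

The fire scar sits at ring 117 from the pith, so 175 − 117 = 58 rings formed after it.
1906 − 58 = 1848 CE.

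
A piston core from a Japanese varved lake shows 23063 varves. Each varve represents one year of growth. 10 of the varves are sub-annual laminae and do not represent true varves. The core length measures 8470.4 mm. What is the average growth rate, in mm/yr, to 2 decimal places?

True varve count = 23063 − 10 = 23053.
Extension rate ≈ 8470.4 / 23053 = 0.37 mm/yr.

0.37 mm/yr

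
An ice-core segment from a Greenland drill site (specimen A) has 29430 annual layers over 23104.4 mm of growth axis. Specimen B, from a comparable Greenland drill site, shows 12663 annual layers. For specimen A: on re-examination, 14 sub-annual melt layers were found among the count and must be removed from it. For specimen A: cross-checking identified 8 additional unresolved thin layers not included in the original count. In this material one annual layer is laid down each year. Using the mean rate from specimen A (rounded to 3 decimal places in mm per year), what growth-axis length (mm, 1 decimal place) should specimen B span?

Specimen A: correcting the raw count gives 29430 − 14 + 8 = 29424 true annual layers.
A: 23104.4 mm over 29424 years gives 23104.4 / 29424 ≈ 0.785 mm per year.
For B, 0.785 mm/year × 12663 years = 9940.5 mm.

9940.5 mm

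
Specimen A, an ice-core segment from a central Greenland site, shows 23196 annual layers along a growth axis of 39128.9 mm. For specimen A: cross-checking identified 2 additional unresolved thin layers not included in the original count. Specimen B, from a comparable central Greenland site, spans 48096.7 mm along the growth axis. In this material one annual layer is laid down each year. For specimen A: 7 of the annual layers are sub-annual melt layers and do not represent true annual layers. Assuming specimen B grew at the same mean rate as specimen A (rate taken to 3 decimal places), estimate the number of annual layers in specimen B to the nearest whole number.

28510 annual layers

Specimen A: adjusted count: 23196 − 7 + 2 = 23191 annual layers.
A: Extension rate ≈ 39128.9 / 23191 = 1.687 mm per year.
B spans 48096.7 / 1.687 = 28510.20 years ≈ 28510 annual layers.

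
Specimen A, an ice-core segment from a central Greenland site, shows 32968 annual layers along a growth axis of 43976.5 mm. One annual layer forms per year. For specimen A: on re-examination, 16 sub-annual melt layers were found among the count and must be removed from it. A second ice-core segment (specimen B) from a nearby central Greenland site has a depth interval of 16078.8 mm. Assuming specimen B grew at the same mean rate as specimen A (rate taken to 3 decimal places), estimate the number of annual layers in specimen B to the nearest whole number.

Specimen A: true annual layer count = 32968 − 16 = 32952.
A: Mean rate = 43976.5 mm / 32952 years ≈ 1.335 mm per year.
Specimen B: 16078.8 mm / 1.335 mm per year = 12044.04 years ≈ 12044 annual layers.

12044 annual layers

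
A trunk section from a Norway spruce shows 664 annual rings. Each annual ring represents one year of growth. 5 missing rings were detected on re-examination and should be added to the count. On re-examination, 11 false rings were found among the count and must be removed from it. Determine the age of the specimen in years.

True annual ring count = 664 − 11 + 5 = 658.
At one annual ring per year, that is 658 years.

658 years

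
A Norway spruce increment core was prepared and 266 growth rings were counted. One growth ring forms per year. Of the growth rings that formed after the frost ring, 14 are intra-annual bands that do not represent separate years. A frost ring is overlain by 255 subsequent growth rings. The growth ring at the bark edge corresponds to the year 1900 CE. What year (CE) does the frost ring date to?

1659 CE

255 growth rings post-date the frost ring.
255 − 14 false = 241 true growth rings after the frost ring.
Counting back 241 years from 1900 CE places the frost ring in 1900 − 241 = 1659 CE.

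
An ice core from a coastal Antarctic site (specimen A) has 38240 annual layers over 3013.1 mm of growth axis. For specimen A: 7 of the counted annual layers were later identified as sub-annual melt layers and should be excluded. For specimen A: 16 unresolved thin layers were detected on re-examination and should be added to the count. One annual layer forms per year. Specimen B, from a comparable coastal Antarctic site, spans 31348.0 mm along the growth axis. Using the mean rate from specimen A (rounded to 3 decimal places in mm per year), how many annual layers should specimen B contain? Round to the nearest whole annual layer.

Specimen A: correcting the raw count gives 38240 − 7 + 16 = 38249 true annual layers.
A: Mean rate = 3013.1 mm / 38249 years ≈ 0.079 mm/year.
Specimen B: 31348.0 mm / 0.079 mm per year = 396810.13 years ≈ 396810 annual layers.

396810 annual layers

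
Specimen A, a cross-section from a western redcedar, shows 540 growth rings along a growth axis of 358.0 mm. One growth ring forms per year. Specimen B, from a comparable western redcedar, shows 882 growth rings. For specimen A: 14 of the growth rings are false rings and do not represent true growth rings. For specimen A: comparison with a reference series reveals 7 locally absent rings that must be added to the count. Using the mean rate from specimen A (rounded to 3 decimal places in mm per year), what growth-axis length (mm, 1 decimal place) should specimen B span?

Specimen A: adjusted count: 540 − 14 + 7 = 533 growth rings.
A: 358.0 mm over 533 years gives 358.0 / 533 ≈ 0.672 mm/yr.
For B, 0.672 mm/year × 882 years = 592.7 mm.

592.7 mm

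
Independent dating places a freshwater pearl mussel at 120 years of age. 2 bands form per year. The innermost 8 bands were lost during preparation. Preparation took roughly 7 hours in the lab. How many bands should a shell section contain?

232 bands

Expected bands: 120 × 2 = 240.
Less the 8 uncaptured bands: 240 − 8 = 232.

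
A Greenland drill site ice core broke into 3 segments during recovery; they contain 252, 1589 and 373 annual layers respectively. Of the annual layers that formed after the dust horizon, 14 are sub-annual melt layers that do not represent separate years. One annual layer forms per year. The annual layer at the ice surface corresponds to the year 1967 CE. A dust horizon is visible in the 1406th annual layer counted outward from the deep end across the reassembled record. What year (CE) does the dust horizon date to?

Total annual layers = 252 + 1589 + 373 = 2214.
The dust horizon sits at annual layer 1406 from the deep end, so 2214 − 1406 = 808 annual layers formed after it.
Removing the 14 false annual layers leaves 808 − 14 = 794 true annual layers beyond the dust horizon.
The annual layer at the ice surface is 1967 CE, so the dust horizon dates to 1967 − 794 = 1173 CE.

1173 CE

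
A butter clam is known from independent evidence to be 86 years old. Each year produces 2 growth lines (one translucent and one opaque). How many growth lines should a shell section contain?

86 years at 2 growth lines per year gives 86 × 2 = 172 growth lines.
So 172 growth lines should be present.

172 growth lines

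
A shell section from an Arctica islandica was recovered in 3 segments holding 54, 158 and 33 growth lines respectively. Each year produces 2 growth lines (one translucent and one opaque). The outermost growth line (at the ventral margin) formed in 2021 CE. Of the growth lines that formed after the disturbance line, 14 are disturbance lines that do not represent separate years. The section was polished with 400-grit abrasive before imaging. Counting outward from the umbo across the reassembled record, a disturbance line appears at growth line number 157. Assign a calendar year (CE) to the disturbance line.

1984 CE

Total growth lines = 54 + 158 + 33 = 245.
The disturbance line sits at growth line 157 from the umbo, so 245 − 157 = 88 growth lines formed after it.
88 − 14 false = 74 true growth lines after the disturbance line.
Dividing by 2 growth lines per year: 74 / 2 = 37 years.
2021 − 37 = 1984 CE.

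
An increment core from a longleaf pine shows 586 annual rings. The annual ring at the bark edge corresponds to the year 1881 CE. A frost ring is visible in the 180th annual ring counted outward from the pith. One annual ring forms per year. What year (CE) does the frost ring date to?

1475 CE

The frost ring sits at annual ring 180 from the pith, so 586 − 180 = 406 annual rings formed after it.
1881 − 406 = 1475 CE.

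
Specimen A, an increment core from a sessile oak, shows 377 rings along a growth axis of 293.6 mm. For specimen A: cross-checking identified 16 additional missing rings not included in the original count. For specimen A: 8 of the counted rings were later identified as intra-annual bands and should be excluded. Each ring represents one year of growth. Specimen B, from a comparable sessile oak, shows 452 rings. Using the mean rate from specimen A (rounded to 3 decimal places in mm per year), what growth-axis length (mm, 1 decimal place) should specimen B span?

Specimen A: true ring count = 377 − 8 + 16 = 385.
A: Extension rate ≈ 293.6 / 385 = 0.763 mm/yr.
For B, 0.763 mm/year × 452 years = 344.9 mm.

344.9 mm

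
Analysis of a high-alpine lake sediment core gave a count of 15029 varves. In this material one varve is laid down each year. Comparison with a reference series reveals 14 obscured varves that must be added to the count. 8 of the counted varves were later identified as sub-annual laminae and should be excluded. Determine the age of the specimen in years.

15035 years

Correcting the raw count gives 15029 − 8 + 14 = 15035 true varves.
One varve per year makes the duration 15035 years.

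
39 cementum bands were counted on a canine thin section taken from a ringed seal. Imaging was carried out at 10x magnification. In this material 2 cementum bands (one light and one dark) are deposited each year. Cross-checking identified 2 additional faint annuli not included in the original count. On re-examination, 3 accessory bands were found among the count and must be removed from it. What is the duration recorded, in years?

19 years

Correcting the raw count gives 39 − 3 + 2 = 38 true cementum bands.
38 cementum bands at 2 per year is 38 / 2 = 19 years.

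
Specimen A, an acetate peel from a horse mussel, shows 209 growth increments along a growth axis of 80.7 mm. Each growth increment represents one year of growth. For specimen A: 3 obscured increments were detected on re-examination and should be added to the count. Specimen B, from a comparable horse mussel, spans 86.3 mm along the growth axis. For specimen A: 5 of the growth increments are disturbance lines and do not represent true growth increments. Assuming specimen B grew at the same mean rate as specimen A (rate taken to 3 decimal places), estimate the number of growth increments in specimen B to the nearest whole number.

221 growth increments

Specimen A: adjusted count: 209 − 5 + 3 = 207 growth increments.
A: Mean rate = 80.7 mm / 207 years ≈ 0.390 mm/year.
Specimen B: 86.3 mm / 0.390 mm per year = 221.28 years ≈ 221 growth increments.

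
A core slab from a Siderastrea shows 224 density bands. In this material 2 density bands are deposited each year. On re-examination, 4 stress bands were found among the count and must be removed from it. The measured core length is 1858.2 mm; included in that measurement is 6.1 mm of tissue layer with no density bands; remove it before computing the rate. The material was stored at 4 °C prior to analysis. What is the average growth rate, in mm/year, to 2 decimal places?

16.84 mm/year

After corrections the count is 224 − 4 = 220 density bands.
With 2 density bands per year, 220 / 2 = 110 years.
The growth record spans 1858.2 − 6.1 = 1852.1 mm.
Mean rate = 1852.1 mm / 110 years ≈ 16.84 mm/year.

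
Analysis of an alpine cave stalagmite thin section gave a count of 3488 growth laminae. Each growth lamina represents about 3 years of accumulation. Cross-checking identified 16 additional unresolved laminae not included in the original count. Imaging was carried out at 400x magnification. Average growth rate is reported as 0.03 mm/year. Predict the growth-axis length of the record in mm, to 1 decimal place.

315.4 mm

After corrections the count is 3488 + 16 = 3504 growth laminae.
At 3 years per growth lamina, 3504 × 3 = 10512 years.
Predicted length = 0.03 mm/year × 10512 years = 315.4 mm.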